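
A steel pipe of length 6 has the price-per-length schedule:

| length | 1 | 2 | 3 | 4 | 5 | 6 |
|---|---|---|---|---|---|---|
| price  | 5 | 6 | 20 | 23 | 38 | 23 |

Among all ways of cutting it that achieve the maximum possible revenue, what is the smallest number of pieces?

2

Let r[k] be the best obtainable value from length k. For each k, try every first piece i and keep the best of price[i] + r[k−i].
r[1] = 5
r[2] = max(5+5, 6+0) = 10
r[3] = max(5+10, 6+5, 20+0) = 20
r[4] = max(5+20, 6+10, 20+5, 23+0) = 25
r[5] = max(5+25, 6+20, 20+10, 23+5, 38+0) = 38
r[6] = max(5+38, 6+25, 20+20, 23+10, 38+5, 23+0) = 43
Maximum revenue is $43.
Now minimize piece count subject to staying optimal: for each k, pieces[k] = 1 + min over i with p[i]+r[k−i]=r[k] of pieces[k−i].
pieces[3] = 1
pieces[4] = 2
pieces[5] = 1
pieces[6] = 2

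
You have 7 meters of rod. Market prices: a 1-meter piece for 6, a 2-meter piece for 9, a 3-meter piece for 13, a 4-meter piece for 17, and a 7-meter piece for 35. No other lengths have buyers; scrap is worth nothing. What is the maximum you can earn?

42

Let best[k] be the best obtainable value from length k. For each k, try every first piece i and keep the best of price[i] + best[k−i].
best[1] = 6
best[2] = max(6+6, 9+0) = 12
best[3] = max(6+12, 9+6, 13+0) = 18
best[4] = max(6+18, 9+12, 13+6, 17+0) = 24
best[5] = max(6+24, 9+18, 13+12, 17+6) = 30
best[6] = max(6+30, 9+24, 13+18, 17+12) = 36
best[7] = max(6+36, 9+30, 13+24, 17+18, 35+0) = 42
One optimal cutting: 1 + 1 + 1 + 1 + 1 + 1 + 1 → 42.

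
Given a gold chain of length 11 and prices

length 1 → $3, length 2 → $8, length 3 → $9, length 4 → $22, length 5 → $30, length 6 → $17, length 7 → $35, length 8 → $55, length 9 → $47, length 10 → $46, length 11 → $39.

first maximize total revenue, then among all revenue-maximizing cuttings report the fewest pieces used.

Let r[k] be the best obtainable value from length k. For each k, try every first piece i and keep the best of price[i] + r[k−i].
r[1] = 3
r[2] = max(3+3, 8+0) = 8
r[3] = max(3+8, 8+3, 9+0) = 11
r[4] = max(3+11, 8+8, 9+3, 22+0) = 22
r[5] = max(3+22, 8+11, 9+8, 22+3, 30+0) = 30
r[6] = max(3+30, 8+22, 9+11, 22+8, 30+3, 17+0) = 33
r[7] = max(3+33, 8+30, 9+22, …, 17+3, 35+0) = 38
r[8] = max(3+38, 8+33, 9+30, …, 35+3, 55+0) = 55
r[9] = max(3+55, 8+38, 9+33, …, 55+3, 47+0) = 58
r[10] = max(3+58, 8+55, 9+38, …, 47+3, 46+0) = 63
r[11] = max(3+63, 8+58, 9+55, …, 46+3, 39+0) = 66
Maximum revenue is $66.
Now minimize piece count subject to staying optimal: for each k, pieces[k] = 1 + min over i with p[i]+r[k−i]=r[k] of pieces[k−i].
pieces[8] = 1
pieces[9] = 2
pieces[10] = 2
pieces[11] = 3

3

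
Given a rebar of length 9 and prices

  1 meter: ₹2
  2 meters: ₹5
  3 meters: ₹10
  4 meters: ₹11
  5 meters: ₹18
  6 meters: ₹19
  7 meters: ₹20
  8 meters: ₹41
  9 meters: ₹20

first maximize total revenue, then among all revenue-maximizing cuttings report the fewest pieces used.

2

Let r[k] be the best obtainable value from length k. For each k, try every first piece i and keep the best of price[i] + r[k−i].
r[1] = 2
r[2] = 5
r[3] = 10
r[4] = 12  (first piece 1, then r[3]=10)
r[5] = 18
r[6] = 20  (first piece 1, then r[5]=18)
r[7] = 23  (first piece 2, then r[5]=18)
r[8] = 41
r[9] = 43  (first piece 1, then r[8]=41)
Maximum revenue is ₹43.
Now minimize piece count subject to staying optimal: for each k, pieces[k] = 1 + min over i with p[i]+r[k−i]=r[k] of pieces[k−i].
pieces[6] = 2
pieces[7] = 2
pieces[8] = 1
pieces[9] = 2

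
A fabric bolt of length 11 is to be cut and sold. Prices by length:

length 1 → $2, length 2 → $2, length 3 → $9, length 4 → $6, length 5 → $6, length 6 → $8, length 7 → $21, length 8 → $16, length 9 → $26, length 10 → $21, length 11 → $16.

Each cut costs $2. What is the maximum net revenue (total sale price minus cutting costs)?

28

Let net[k] be the best obtainable value from length k. For each k, try every first piece i and keep the best of price[i] + net[k−i] minus the 2 cut fee when i<k.
net[1] = 2
net[2] = 2  (first piece 1, then net[1]=2)
net[3] = 9
net[4] = 9  (first piece 1, then net[3]=9)
net[5] = 9  (first piece 1, then net[4]=9)
net[6] = 16  (first piece 3, then net[3]=9)
net[7] = 21
net[8] = 21  (first piece 1, then net[7]=21)
net[9] = 26
net[10] = 28  (first piece 3, then net[7]=21)
net[11] = 28  (first piece 1, then net[10]=28)
One optimal plan: pieces 7 + 3 + 1 (2 cuts) → $32 − $4 = $28.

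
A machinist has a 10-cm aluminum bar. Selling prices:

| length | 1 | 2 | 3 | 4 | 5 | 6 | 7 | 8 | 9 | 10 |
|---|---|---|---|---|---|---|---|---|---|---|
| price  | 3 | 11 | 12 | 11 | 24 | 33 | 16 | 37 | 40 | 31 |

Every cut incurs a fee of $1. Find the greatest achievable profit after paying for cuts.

Consider every possible first cut. net[k] is the best of p[i]+net[k−i] over all sellable i≤k, charging 1 whenever i<k.
net[1] = 3
net[2] = max(3+3-1, 11+0) = 11
net[3] = max(3+11-1, 11+3-1, 12+0) = 13
net[4] = max(3+13-1, 11+11-1, 12+3-1, 11+0) = 21
net[5] = max(3+21-1, 11+13-1, 12+11-1, 11+3-1, 24+0) = 24
net[6] = max(3+24-1, 11+21-1, 12+13-1, 11+11-1, 24+3-1, 33+0) = 33
net[7] = max(3+33-1, 11+24-1, 12+21-1, …, 33+3-1, 16+0) = 35
net[8] = max(3+35-1, 11+33-1, 12+24-1, …, 16+3-1, 37+0) = 43
net[9] = max(3+43-1, 11+35-1, 12+33-1, …, 37+3-1, 40+0) = 45
net[10] = max(3+45-1, 11+43-1, 12+35-1, …, 40+3-1, 31+0) = 53
One optimal plan: pieces 6 + 2 + 2 (2 cuts) → $55 − $2 = $53.

53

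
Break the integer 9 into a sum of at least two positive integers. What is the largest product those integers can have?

27

Define m[k] = max over 1≤i<k of i · max(k−i, m[k−i]); the inner max lets the remainder stay uncut if that's better.
m[2] = 1*max(1,0) = 1*1 = 1
m[3] = 1*max(2,1) = 1*2 = 2
m[4] = 2*max(2,1) = 2*2 = 4
m[5] = 2*max(3,2) = 2*3 = 6
m[6] = 3*max(3,2) = 3*3 = 9
m[7] = 2*max(5,6) = 2*6 = 12
m[8] = 2*max(6,9) = 2*9 = 18
m[9] = 3*max(6,9) = 3*9 = 27
One optimal split: 3 + 3 + 3; product 3*3*3 = 27.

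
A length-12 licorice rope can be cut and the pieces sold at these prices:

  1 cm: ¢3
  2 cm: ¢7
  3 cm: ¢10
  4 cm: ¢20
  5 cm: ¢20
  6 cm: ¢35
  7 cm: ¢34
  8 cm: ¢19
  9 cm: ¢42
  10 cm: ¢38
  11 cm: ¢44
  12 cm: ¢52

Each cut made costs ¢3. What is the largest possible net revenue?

67

Let net[k] be the best obtainable value from length k. For each k, try every first piece i and keep the best of price[i] + net[k−i] minus the 3 cut fee when i<k.
net[1] = 3
net[2] = 7
net[3] = 10
net[4] = 20
net[5] = 20  (first piece 1, then net[4]=20)
net[6] = 35
net[7] = 35  (first piece 1, then net[6]=35)
net[8] = 39  (first piece 2, then net[6]=35)
net[9] = 42  (first piece 3, then net[6]=35)
net[10] = 52  (first piece 4, then net[6]=35)
net[11] = 52  (first piece 1, then net[10]=52)
net[12] = 67  (first piece 6, then net[6]=35)
One optimal plan: pieces 6 + 6 (1 cut) → ¢70 − ¢3 = ¢67.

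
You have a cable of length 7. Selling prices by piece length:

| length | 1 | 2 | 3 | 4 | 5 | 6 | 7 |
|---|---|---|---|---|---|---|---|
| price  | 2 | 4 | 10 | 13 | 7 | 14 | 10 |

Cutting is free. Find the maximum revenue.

23

Consider every possible first cut. best[k] is the best of p[i]+best[k−i] over all sellable i≤k.
best[1] = 2
best[2] = max(2+2, 4+0) = 4
best[3] = max(2+4, 4+2, 10+0) = 10
best[4] = max(2+10, 4+4, 10+2, 13+0) = 13
best[5] = max(2+13, 4+10, 10+4, 13+2, 7+0) = 15
best[6] = max(2+15, 4+13, 10+10, 13+4, 7+2, 14+0) = 20
best[7] = max(2+20, 4+15, 10+13, …, 14+2, 10+0) = 23
One optimal cutting: 4 + 3 → 13 + 10 = 23.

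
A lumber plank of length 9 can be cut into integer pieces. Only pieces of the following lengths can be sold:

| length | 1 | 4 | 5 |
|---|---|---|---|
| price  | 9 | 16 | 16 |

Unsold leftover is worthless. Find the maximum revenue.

81

Consider every possible first cut. f[k] is the best of p[i]+f[k−i] over all sellable i≤k.
f[1] = 9
f[2] = 18  (first piece 1, then f[1]=9)
f[3] = 27  (first piece 1, then f[2]=18)
f[4] = max(9+27, 16+0) = 36
f[5] = max(9+36, 16+9, 16+0) = 45
f[6] = max(9+45, 16+18, 16+9) = 54
f[7] = max(9+54, 16+27, 16+18) = 63
f[8] = max(9+63, 16+36, 16+27) = 72
f[9] = max(9+72, 16+45, 16+36) = 81
One optimal cutting: 1 + 1 + 1 + 1 + 1 + 1 + 1 + 1 + 1 → $81.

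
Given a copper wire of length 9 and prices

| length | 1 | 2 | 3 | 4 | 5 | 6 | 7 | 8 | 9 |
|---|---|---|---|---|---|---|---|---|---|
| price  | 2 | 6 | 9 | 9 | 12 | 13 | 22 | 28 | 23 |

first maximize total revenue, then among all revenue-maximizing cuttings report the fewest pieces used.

Let r[k] be the best obtainable value from length k. For each k, try every first piece i and keep the best of price[i] + r[k−i].
r[1] = 2
r[2] = 6
r[3] = 9
r[4] = 12  (first piece 2, then r[2]=6)
r[5] = 15  (first piece 2, then r[3]=9)
r[6] = 18  (first piece 2, then r[4]=12)
r[7] = 22
r[8] = 28
r[9] = 30  (first piece 1, then r[8]=28)
Maximum revenue is €30.
Now minimize piece count subject to staying optimal: for each k, pieces[k] = 1 + min over i with p[i]+r[k−i]=r[k] of pieces[k−i].
pieces[6] = 2
pieces[7] = 1
pieces[8] = 1
pieces[9] = 2

2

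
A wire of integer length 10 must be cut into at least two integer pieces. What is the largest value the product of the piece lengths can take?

Define prod[k] = max over 1≤i<k of i · max(k−i, prod[k−i]); the inner max lets the remainder stay uncut if that's better.
prod[2] = 1·max(1,0) = 1·1 = 1
prod[3] = max(1·2, 2·1) = 2
prod[4] = max(1·3, 2·2, 3·1) = 4
prod[5] = max(1·4, 2·3, 3·2, 4·1) = 6
prod[6] = max(1·6, 2·4, 3·3, 4·2, 5·1) = 9
prod[7] = max(1·9, 2·6, 3·4, 4·3, 5·2, 6·1) = 12
prod[8] = max(1·12, 2·9, 3·6, …, 6·2, 7·1) = 18
prod[9] = max(1·18, 2·12, 3·9, …, 7·2, 8·1) = 27
prod[10] = max(1·27, 2·18, 3·12, …, 8·2, 9·1) = 36
One optimal split: 3 + 3 + 2 + 2; product 3·3·2·2 = 36.

36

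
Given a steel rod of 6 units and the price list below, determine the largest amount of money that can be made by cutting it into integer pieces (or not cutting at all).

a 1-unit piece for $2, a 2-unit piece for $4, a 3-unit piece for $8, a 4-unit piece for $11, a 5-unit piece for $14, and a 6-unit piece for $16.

Consider every possible first cut. R[k] is the best of p[i]+R[k−i] over all sellable i≤k.
R[1] = 2
R[2] = max(2+2, 4+0) = 4
R[3] = max(2+4, 4+2, 8+0) = 8
R[4] = max(2+8, 4+4, 8+2, 11+0) = 11
R[5] = max(2+11, 4+8, 8+4, 11+2, 14+0) = 14
R[6] = max(2+14, 4+11, 8+8, 11+4, 14+2, 16+0) = 16
One optimal cutting: 5 + 1 → $14 + $2 = $16.

16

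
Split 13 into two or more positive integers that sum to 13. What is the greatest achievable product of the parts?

Define m[k] = max over 1≤i<k of i · max(k−i, m[k−i]); the inner max lets the remainder stay uncut if that's better.
m[2] = 1·max(1,0) = 1·1 = 1
m[3] = 1·max(2,1) = 1·2 = 2
m[4] = 2·max(2,1) = 2·2 = 4
m[5] = 2·max(3,2) = 2·3 = 6
m[6] = 3·max(3,2) = 3·3 = 9
m[7] = 2·max(5,6) = 2·6 = 12
m[8] = 2·max(6,9) = 2·9 = 18
m[9] = 3·max(6,9) = 3·9 = 27
m[10] = 2·max(8,18) = 2·18 = 36
m[11] = 2·max(9,27) = 2·27 = 54
m[12] = 3·max(9,27) = 3·27 = 81
m[13] = 2·max(11,54) = 2·54 = 108
One optimal split: 3 + 3 + 3 + 2 + 2; product 3·3·3·2·2 = 108.

108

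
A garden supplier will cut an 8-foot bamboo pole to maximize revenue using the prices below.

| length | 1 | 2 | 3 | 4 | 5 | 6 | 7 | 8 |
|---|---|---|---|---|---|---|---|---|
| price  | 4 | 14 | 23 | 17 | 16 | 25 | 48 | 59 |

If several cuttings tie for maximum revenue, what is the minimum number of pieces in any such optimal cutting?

3

Consider every possible first cut. r[k] is the best of p[i]+r[k−i] over all sellable i≤k.
r[1] = 4
r[2] = max(4+4, 14+0) = 14
r[3] = max(4+14, 14+4, 23+0) = 23
r[4] = max(4+23, 14+14, 23+4, 17+0) = 28
r[5] = max(4+28, 14+23, 23+14, 17+4, 16+0) = 37
r[6] = max(4+37, 14+28, 23+23, 17+14, 16+4, 25+0) = 46
r[7] = max(4+46, 14+37, 23+28, …, 25+4, 48+0) = 51
r[8] = max(4+51, 14+46, 23+37, …, 48+4, 59+0) = 60
Maximum revenue is $60.
Now minimize piece count subject to staying optimal: for each k, pieces[k] = 1 + min over i with p[i]+r[k−i]=r[k] of pieces[k−i].
pieces[5] = 2
pieces[6] = 2
pieces[7] = 3
pieces[8] = 3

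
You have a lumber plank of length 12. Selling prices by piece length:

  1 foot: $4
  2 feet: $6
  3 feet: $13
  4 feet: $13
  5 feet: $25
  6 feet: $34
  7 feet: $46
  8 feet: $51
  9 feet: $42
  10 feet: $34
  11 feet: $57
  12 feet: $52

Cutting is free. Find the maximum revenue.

71

Consider every possible first cut. R[k] is the best of p[i]+R[k−i] over all sellable i≤k.
R[1] = 4
R[2] = max(4+4, 6+0) = 8
R[3] = max(4+8, 6+4, 13+0) = 13
R[4] = max(4+13, 6+8, 13+4, 13+0) = 17
R[5] = max(4+17, 6+13, 13+8, 13+4, 25+0) = 25
R[6] = max(4+25, 6+17, 13+13, 13+8, 25+4, 34+0) = 34
R[7] = max(4+34, 6+25, 13+17, …, 34+4, 46+0) = 46
R[8] = max(4+46, 6+34, 13+25, …, 46+4, 51+0) = 51
R[9] = max(4+51, 6+46, 13+34, …, 51+4, 42+0) = 55
R[10] = max(4+55, 6+51, 13+46, …, 42+4, 34+0) = 59
R[11] = max(4+59, 6+55, 13+51, …, 34+4, 57+0) = 64
R[12] = max(4+64, 6+59, 13+55, …, 57+4, 52+0) = 71
One optimal cutting: 7 + 5 → $46 + $25 = $71.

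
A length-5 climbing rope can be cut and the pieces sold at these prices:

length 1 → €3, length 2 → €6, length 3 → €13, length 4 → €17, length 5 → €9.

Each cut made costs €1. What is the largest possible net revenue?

Let r[k] be the best obtainable value from length k. For each k, try every first piece i and keep the best of price[i] + r[k−i] minus the 1 cut fee when i<k.
r[1] = 3
r[2] = 6
r[3] = 13
r[4] = 17
r[5] = 19  (first piece 1, then r[4]=17)
One optimal plan: pieces 4 + 1 (1 cut) → €20 − €1 = €19.

19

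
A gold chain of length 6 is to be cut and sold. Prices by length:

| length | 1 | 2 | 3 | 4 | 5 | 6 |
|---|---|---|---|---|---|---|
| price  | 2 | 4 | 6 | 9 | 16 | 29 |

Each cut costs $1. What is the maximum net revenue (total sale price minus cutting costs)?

29

Build r[k] bottom-up: r[k] = max over allowed piece i of (p[i] + r[k−i]) − 1 per cut.
r[1] = 2
r[2] = 4
r[3] = 6
r[4] = 9
r[5] = 16
r[6] = 29
Best is to make no cuts and sell whole for $29.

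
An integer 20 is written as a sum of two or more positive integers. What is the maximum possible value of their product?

1458

Fill m[k] for k=2..20: at each k try every first piece i and multiply by the better of (k−i) uncut or m[k−i].
m[2] = 1×max(1,0) = 1×1 = 1
m[3] = max(1×2, 2×1) = 2
m[4] = max(1×3, 2×2, 3×1) = 4
m[5] = max(1×4, 2×3, 3×2, 4×1) = 6
m[6] = max(1×6, 2×4, 3×3, 4×2, 5×1) = 9
m[7] = max(1×9, 2×6, 3×4, 4×3, 5×2, 6×1) = 12
m[8] = max(1×12, 2×9, 3×6, …, 6×2, 7×1) = 18
m[9] = max(1×18, 2×12, 3×9, …, 7×2, 8×1) = 27
m[10] = max(1×27, 2×18, 3×12, …, 8×2, 9×1) = 36
m[11] = max(1×36, 2×27, 3×18, …, 9×2, 10×1) = 54
m[12] = max(1×54, 2×36, 3×27, …, 10×2, 11×1) = 81
m[13] = max(1×81, 2×54, 3×36, …, 11×2, 12×1) = 108
m[14] = max(1×108, 2×81, 3×54, …, 12×2, 13×1) = 162
m[15] = max(1×162, 2×108, 3×81, …, 13×2, 14×1) = 243
m[16] = max(1×243, 2×162, 3×108, …, 14×2, 15×1) = 324
m[17] = max(1×324, 2×243, 3×162, …, 15×2, 16×1) = 486
m[18] = max(1×486, 2×324, 3×243, …, 16×2, 17×1) = 729
m[19] = max(1×729, 2×486, 3×324, …, 17×2, 18×1) = 972
m[20] = max(1×972, 2×729, 3×486, …, 18×2, 19×1) = 1458
One optimal split: 3 + 3 + 3 + 3 + 3 + 3 + 2; product 3×3×3×3×3×3×2 = 1458.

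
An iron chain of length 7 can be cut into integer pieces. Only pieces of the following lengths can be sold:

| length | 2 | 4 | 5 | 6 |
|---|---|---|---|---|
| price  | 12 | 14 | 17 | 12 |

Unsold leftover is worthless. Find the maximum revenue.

Build f[k] bottom-up: f[k] = max over allowed piece i of (p[i] + f[k−i]).
f[1] = 0
f[2] = 12
f[3] = 12
f[4] = max(12+12, 14+0) = 24
f[5] = max(12+12, 14+0, 17+0) = 24
f[6] = max(12+24, 14+12, 17+0, 12+0) = 36
f[7] = max(12+24, 14+12, 17+12, 12+0) = 36
One optimal cutting: pieces 2 + 2 + 2 with 1 link of scrap → $36.

36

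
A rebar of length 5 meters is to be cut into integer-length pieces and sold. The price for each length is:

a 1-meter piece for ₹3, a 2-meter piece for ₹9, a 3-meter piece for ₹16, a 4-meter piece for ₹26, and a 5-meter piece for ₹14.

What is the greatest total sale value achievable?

29

Consider every possible first cut. v[k] is the best of p[i]+v[k−i] over all sellable i≤k.
v[1] = 3
v[2] = max(3+3, 9+0) = 9
v[3] = max(3+9, 9+3, 16+0) = 16
v[4] = max(3+16, 9+9, 16+3, 26+0) = 26
v[5] = max(3+26, 9+16, 16+9, 26+3, 14+0) = 29
One optimal cutting: 4 + 1 → ₹26 + ₹3 = ₹29.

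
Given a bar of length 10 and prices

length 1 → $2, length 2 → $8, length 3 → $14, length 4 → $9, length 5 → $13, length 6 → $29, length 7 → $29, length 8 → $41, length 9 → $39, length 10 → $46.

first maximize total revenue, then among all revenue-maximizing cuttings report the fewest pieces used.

2

Build r[k] bottom-up: r[k] = max over allowed piece i of (p[i] + r[k−i]).
r[1] = 2
r[2] = max(2+2, 8+0) = 8
r[3] = max(2+8, 8+2, 14+0) = 14
r[4] = max(2+14, 8+8, 14+2, 9+0) = 16
r[5] = max(2+16, 8+14, 14+8, 9+2, 13+0) = 22
r[6] = max(2+22, 8+16, 14+14, 9+8, 13+2, 29+0) = 29
r[7] = max(2+29, 8+22, 14+16, …, 29+2, 29+0) = 31
r[8] = max(2+31, 8+29, 14+22, …, 29+2, 41+0) = 41
r[9] = max(2+41, 8+31, 14+29, …, 41+2, 39+0) = 43
r[10] = max(2+43, 8+41, 14+31, …, 39+2, 46+0) = 49
Maximum revenue is $49.
Now minimize piece count subject to staying optimal: for each k, pieces[k] = 1 + min over i with p[i]+r[k−i]=r[k] of pieces[k−i].
pieces[7] = 2
pieces[8] = 1
pieces[9] = 2
pieces[10] = 2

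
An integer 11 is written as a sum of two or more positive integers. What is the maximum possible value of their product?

54

Let P[k] be the best product for length k (with at least one cut). For each first piece i, the rest contributes max(k−i, P[k−i]).
P[2] = 1×max(1,0) = 1×1 = 1
P[3] = 1×max(2,1) = 1×2 = 2
P[4] = 2×max(2,1) = 2×2 = 4
P[5] = 2×max(3,2) = 2×3 = 6
P[6] = 3×max(3,2) = 3×3 = 9
P[7] = 2×max(5,6) = 2×6 = 12
P[8] = 2×max(6,9) = 2×9 = 18
P[9] = 3×max(6,9) = 3×9 = 27
P[10] = 2×max(8,18) = 2×18 = 36
P[11] = 2×max(9,27) = 2×27 = 54
One optimal split: 3 + 3 + 3 + 2; product 3×3×3×2 = 54.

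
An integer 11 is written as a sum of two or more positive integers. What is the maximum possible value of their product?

54

Define prod[k] = max over 1≤i<k of i · max(k−i, prod[k−i]); the inner max lets the remainder stay uncut if that's better.
Small cases: prod[2]=1, prod[3]=2, prod[4]=4, prod[5]=6.
prod[6] = max(1*6, 2*4, 3*3, 4*2, 5*1) = 9
prod[7] = max(1*9, 2*6, 3*4, 4*3, 5*2, 6*1) = 12
prod[8] = max(1*12, 2*9, 3*6, …, 6*2, 7*1) = 18
prod[9] = max(1*18, 2*12, 3*9, …, 7*2, 8*1) = 27
prod[10] = max(1*27, 2*18, 3*12, …, 8*2, 9*1) = 36
prod[11] = max(1*36, 2*27, 3*18, …, 9*2, 10*1) = 54
One optimal split: 3 + 3 + 3 + 2; product 3*3*3*2 = 54.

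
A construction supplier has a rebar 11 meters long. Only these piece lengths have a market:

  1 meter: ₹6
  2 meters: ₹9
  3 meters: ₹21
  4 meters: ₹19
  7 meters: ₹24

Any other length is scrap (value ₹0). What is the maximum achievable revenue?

Consider every possible first cut. r[k] is the best of p[i]+r[k−i] over all sellable i≤k.
r[1] = 6
r[2] = 12  (first piece 1, then r[1]=6)
r[3] = 21
r[4] = 27  (first piece 1, then r[3]=21)
r[5] = 33  (first piece 1, then r[4]=27)
r[6] = 42  (first piece 3, then r[3]=21)
r[7] = 48  (first piece 1, then r[6]=42)
r[8] = 54  (first piece 1, then r[7]=48)
r[9] = 63  (first piece 3, then r[6]=42)
r[10] = 69  (first piece 1, then r[9]=63)
r[11] = 75  (first piece 1, then r[10]=69)
One optimal cutting: 3 + 3 + 3 + 1 + 1 → ₹75.

75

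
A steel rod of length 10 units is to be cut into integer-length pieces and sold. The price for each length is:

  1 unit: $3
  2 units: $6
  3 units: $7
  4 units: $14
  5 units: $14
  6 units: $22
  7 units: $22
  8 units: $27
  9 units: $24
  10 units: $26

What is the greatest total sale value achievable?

Build best[k] bottom-up: best[k] = max over allowed piece i of (p[i] + best[k−i]).
best[1] = 3
best[2] = max(3+3, 6+0) = 6
best[3] = max(3+6, 6+3, 7+0) = 9
best[4] = max(3+9, 6+6, 7+3, 14+0) = 14
best[5] = max(3+14, 6+9, 7+6, 14+3, 14+0) = 17
best[6] = max(3+17, 6+14, 7+9, 14+6, 14+3, 22+0) = 22
best[7] = max(3+22, 6+17, 7+14, …, 22+3, 22+0) = 25
best[8] = max(3+25, 6+22, 7+17, …, 22+3, 27+0) = 28
best[9] = max(3+28, 6+25, 7+22, …, 27+3, 24+0) = 31
best[10] = max(3+31, 6+28, 7+25, …, 24+3, 26+0) = 36
One optimal cutting: 6 + 4 → $22 + $14 = $36.

36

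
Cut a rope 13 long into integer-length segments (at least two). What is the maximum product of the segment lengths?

108

Let m[k] be the best product for length k (with at least one cut). For each first piece i, the rest contributes max(k−i, m[k−i]).
m[2] = 1*max(1,0) = 1*1 = 1
m[3] = 1*max(2,1) = 1*2 = 2
m[4] = 2*max(2,1) = 2*2 = 4
m[5] = 2*max(3,2) = 2*3 = 6
m[6] = 3*max(3,2) = 3*3 = 9
m[7] = 2*max(5,6) = 2*6 = 12
m[8] = 2*max(6,9) = 2*9 = 18
m[9] = 3*max(6,9) = 3*9 = 27
m[10] = 2*max(8,18) = 2*18 = 36
m[11] = 2*max(9,27) = 2*27 = 54
m[12] = 3*max(9,27) = 3*27 = 81
m[13] = 2*max(11,54) = 2*54 = 108
One optimal split: 3 + 3 + 3 + 2 + 2; product 3*3*3*2*2 = 108.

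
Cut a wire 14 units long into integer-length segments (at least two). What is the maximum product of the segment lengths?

162

Define f[k] = max over 1≤i<k of i · max(k−i, f[k−i]); the inner max lets the remainder stay uncut if that's better.
f[2] = 1*max(1,0) = 1*1 = 1
f[3] = max(1*2, 2*1) = 2
f[4] = max(1*3, 2*2, 3*1) = 4
f[5] = max(1*4, 2*3, 3*2, 4*1) = 6
f[6] = max(1*6, 2*4, 3*3, 4*2, 5*1) = 9
f[7] = max(1*9, 2*6, 3*4, 4*3, 5*2, 6*1) = 12
f[8] = max(1*12, 2*9, 3*6, …, 6*2, 7*1) = 18
f[9] = max(1*18, 2*12, 3*9, …, 7*2, 8*1) = 27
f[10] = max(1*27, 2*18, 3*12, …, 8*2, 9*1) = 36
f[11] = max(1*36, 2*27, 3*18, …, 9*2, 10*1) = 54
f[12] = max(1*54, 2*36, 3*27, …, 10*2, 11*1) = 81
f[13] = max(1*81, 2*54, 3*36, …, 11*2, 12*1) = 108
f[14] = max(1*108, 2*81, 3*54, …, 12*2, 13*1) = 162
One optimal split: 3 + 3 + 3 + 3 + 2; product 3*3*3*3*2 = 162.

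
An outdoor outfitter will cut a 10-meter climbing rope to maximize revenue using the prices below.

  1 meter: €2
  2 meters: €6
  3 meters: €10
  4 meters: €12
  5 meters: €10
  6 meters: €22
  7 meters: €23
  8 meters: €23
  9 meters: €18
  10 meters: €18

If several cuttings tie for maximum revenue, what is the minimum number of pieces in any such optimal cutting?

2

Let r[k] be the best obtainable value from length k. For each k, try every first piece i and keep the best of price[i] + r[k−i].
r[1] = 2
r[2] = max(2+2, 6+0) = 6
r[3] = max(2+6, 6+2, 10+0) = 10
r[4] = max(2+10, 6+6, 10+2, 12+0) = 12
r[5] = max(2+12, 6+10, 10+6, 12+2, 10+0) = 16
r[6] = max(2+16, 6+12, 10+10, 12+6, 10+2, 22+0) = 22
r[7] = max(2+22, 6+16, 10+12, …, 22+2, 23+0) = 24
r[8] = max(2+24, 6+22, 10+16, …, 23+2, 23+0) = 28
r[9] = max(2+28, 6+24, 10+22, …, 23+2, 18+0) = 32
r[10] = max(2+32, 6+28, 10+24, …, 18+2, 18+0) = 34
Maximum revenue is €34.
Now minimize piece count subject to staying optimal: for each k, pieces[k] = 1 + min over i with p[i]+r[k−i]=r[k] of pieces[k−i].
pieces[7] = 2
pieces[8] = 2
pieces[9] = 2
pieces[10] = 2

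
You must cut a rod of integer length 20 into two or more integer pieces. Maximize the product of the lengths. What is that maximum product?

Fill g[k] for k=2..20: at each k try every first piece i and multiply by the better of (k−i) uncut or g[k−i].
g[2] = 1×max(1,0) = 1×1 = 1
g[3] = 1×max(2,1) = 1×2 = 2
g[4] = 2×max(2,1) = 2×2 = 4
g[5] = 2×max(3,2) = 2×3 = 6
g[6] = 3×max(3,2) = 3×3 = 9
g[7] = 2×max(5,6) = 2×6 = 12
g[8] = 2×max(6,9) = 2×9 = 18
g[9] = 3×max(6,9) = 3×9 = 27
g[10] = 2×max(8,18) = 2×18 = 36
g[11] = 2×max(9,27) = 2×27 = 54
g[12] = 3×max(9,27) = 3×27 = 81
g[13] = 2×max(11,54) = 2×54 = 108
g[14] = 2×max(12,81) = 2×81 = 162
g[15] = 3×max(12,81) = 3×81 = 243
g[16] = 2×max(14,162) = 2×162 = 324
g[17] = 2×max(15,243) = 2×243 = 486
g[18] = 3×max(15,243) = 3×243 = 729
g[19] = 2×max(17,486) = 2×486 = 972
g[20] = 2×max(18,729) = 2×729 = 1458
One optimal split: 3 + 3 + 3 + 3 + 3 + 3 + 2; product 3×3×3×3×3×3×2 = 1458.

1458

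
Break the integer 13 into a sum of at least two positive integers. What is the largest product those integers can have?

108

Define g[k] = max over 1≤i<k of i · max(k−i, g[k−i]); the inner max lets the remainder stay uncut if that's better.
g[2] = 1×max(1,0) = 1×1 = 1
g[3] = max(1×2, 2×1) = 2
g[4] = max(1×3, 2×2, 3×1) = 4
g[5] = max(1×4, 2×3, 3×2, 4×1) = 6
g[6] = max(1×6, 2×4, 3×3, 4×2, 5×1) = 9
g[7] = max(1×9, 2×6, 3×4, 4×3, 5×2, 6×1) = 12
g[8] = max(1×12, 2×9, 3×6, …, 6×2, 7×1) = 18
g[9] = max(1×18, 2×12, 3×9, …, 7×2, 8×1) = 27
g[10] = max(1×27, 2×18, 3×12, …, 8×2, 9×1) = 36
g[11] = max(1×36, 2×27, 3×18, …, 9×2, 10×1) = 54
g[12] = max(1×54, 2×36, 3×27, …, 10×2, 11×1) = 81
g[13] = max(1×81, 2×54, 3×36, …, 11×2, 12×1) = 108
One optimal split: 3 + 3 + 3 + 2 + 2; product 3×3×3×2×2 = 108.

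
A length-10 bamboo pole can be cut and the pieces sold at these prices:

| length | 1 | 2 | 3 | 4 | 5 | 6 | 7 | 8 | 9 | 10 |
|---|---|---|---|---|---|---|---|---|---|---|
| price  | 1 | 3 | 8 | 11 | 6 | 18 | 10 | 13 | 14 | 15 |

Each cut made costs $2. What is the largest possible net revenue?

Let net[k] be the best obtainable value from length k. For each k, try every first piece i and keep the best of price[i] + net[k−i] minus the 2 cut fee when i<k.
net[1] = 1
net[2] = 3
net[3] = 8
net[4] = 11
net[5] = 10  (first piece 1, then net[4]=11)
net[6] = 18
net[7] = 17  (first piece 1, then net[6]=18)
net[8] = 20  (first piece 4, then net[4]=11)
net[9] = 24  (first piece 3, then net[6]=18)
net[10] = 27  (first piece 4, then net[6]=18)
One optimal plan: pieces 6 + 4 (1 cut) → $29 − $2 = $27.

27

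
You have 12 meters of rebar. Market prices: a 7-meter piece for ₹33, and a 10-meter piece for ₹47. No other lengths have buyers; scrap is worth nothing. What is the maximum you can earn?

47

Let r[k] be the best obtainable value from length k. For each k, try every first piece i and keep the best of price[i] + r[k−i].
r[1] = 0
r[2] = 0
r[3] = 0
r[4] = 0
r[5] = 0
r[6] = 0
r[7] = 33
r[8] = 33
r[9] = 33
r[10] = 47
r[11] = 47
r[12] = 47
One optimal cutting: pieces 10 with 2 meters of scrap → ₹47.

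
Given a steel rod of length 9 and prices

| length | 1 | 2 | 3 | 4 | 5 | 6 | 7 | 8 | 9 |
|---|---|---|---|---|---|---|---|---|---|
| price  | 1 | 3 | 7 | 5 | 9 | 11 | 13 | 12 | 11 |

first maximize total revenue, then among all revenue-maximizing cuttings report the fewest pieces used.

3

Consider every possible first cut. r[k] is the best of p[i]+r[k−i] over all sellable i≤k.
r[1] = 1
r[2] = max(1+1, 3+0) = 3
r[3] = max(1+3, 3+1, 7+0) = 7
r[4] = max(1+7, 3+3, 7+1, 5+0) = 8
r[5] = max(1+8, 3+7, 7+3, 5+1, 9+0) = 10
r[6] = max(1+10, 3+8, 7+7, 5+3, 9+1, 11+0) = 14
r[7] = max(1+14, 3+10, 7+8, …, 11+1, 13+0) = 15
r[8] = max(1+15, 3+14, 7+10, …, 13+1, 12+0) = 17
r[9] = max(1+17, 3+15, 7+14, …, 12+1, 11+0) = 21
Maximum revenue is $21.
Now minimize piece count subject to staying optimal: for each k, pieces[k] = 1 + min over i with p[i]+r[k−i]=r[k] of pieces[k−i].
pieces[6] = 2
pieces[7] = 3
pieces[8] = 3
pieces[9] = 3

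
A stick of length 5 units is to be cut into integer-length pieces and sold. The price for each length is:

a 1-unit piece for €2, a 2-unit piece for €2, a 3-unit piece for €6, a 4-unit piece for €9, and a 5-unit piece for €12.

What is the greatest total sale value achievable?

12

Build r[k] bottom-up: r[k] = max over allowed piece i of (p[i] + r[k−i]).
r[1] = 2
r[2] = 4  (first piece 1, then r[1]=2)
r[3] = 6  (first piece 1, then r[2]=4)
r[4] = 9
r[5] = 12
Best is to sell the whole 5-unit piece uncut for €12.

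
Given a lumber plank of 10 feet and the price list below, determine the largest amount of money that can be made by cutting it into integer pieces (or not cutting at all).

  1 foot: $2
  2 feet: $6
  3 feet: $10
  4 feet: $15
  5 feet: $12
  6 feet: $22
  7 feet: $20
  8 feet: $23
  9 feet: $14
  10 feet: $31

37

Consider every possible first cut. r[k] is the best of p[i]+r[k−i] over all sellable i≤k.
r[1] = 2
r[2] = 6
r[3] = 10
r[4] = 15
r[5] = 17  (first piece 1, then r[4]=15)
r[6] = 22
r[7] = 25  (first piece 3, then r[4]=15)
r[8] = 30  (first piece 4, then r[4]=15)
r[9] = 32  (first piece 1, then r[8]=30)
r[10] = 37  (first piece 4, then r[6]=22)
One optimal cutting: 6 + 4 → $22 + $15 = $37.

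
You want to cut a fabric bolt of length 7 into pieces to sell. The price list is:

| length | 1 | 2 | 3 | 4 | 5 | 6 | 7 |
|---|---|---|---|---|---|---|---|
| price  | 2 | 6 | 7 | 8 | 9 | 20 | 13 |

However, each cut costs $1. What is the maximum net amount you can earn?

21

Let v[k] be the best obtainable value from length k. For each k, try every first piece i and keep the best of price[i] + v[k−i] minus the 1 cut fee when i<k.
v[1] = 2
v[2] = max(2+2-1, 6+0) = 6
v[3] = max(2+6-1, 6+2-1, 7+0) = 7
v[4] = max(2+7-1, 6+6-1, 7+2-1, 8+0) = 11
v[5] = max(2+11-1, 6+7-1, 7+6-1, 8+2-1, 9+0) = 12
v[6] = max(2+12-1, 6+11-1, 7+7-1, 8+6-1, 9+2-1, 20+0) = 20
v[7] = max(2+20-1, 6+12-1, 7+11-1, …, 20+2-1, 13+0) = 21
One optimal plan: pieces 6 + 1 (1 cut) → $22 − $1 = $21.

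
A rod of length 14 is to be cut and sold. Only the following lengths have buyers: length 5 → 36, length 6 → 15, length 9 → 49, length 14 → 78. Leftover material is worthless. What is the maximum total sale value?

Build best[k] bottom-up: best[k] = max over allowed piece i of (p[i] + best[k−i]).
best[1] = 0
best[2] = 0
best[3] = 0
best[4] = 0
best[5] = 36
best[6] = 36
best[7] = 36
best[8] = 36
best[9] = 49
best[10] = 72  (first piece 5, then best[5]=36)
best[11] = 72
best[12] = 72
best[13] = 72
best[14] = 85  (first piece 5, then best[9]=49)
One optimal cutting: 9 + 5 → 85.

85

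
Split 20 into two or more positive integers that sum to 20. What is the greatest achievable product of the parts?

Fill g[k] for k=2..20: at each k try every first piece i and multiply by the better of (k−i) uncut or g[k−i].
g[2] = 1×max(1,0) = 1×1 = 1
g[3] = 1×max(2,1) = 1×2 = 2
g[4] = 2×max(2,1) = 2×2 = 4
g[5] = 2×max(3,2) = 2×3 = 6
g[6] = 3×max(3,2) = 3×3 = 9
g[7] = 2×max(5,6) = 2×6 = 12
g[8] = 2×max(6,9) = 2×9 = 18
g[9] = 3×max(6,9) = 3×9 = 27
g[10] = 2×max(8,18) = 2×18 = 36
g[11] = 2×max(9,27) = 2×27 = 54
g[12] = 3×max(9,27) = 3×27 = 81
g[13] = 2×max(11,54) = 2×54 = 108
g[14] = 2×max(12,81) = 2×81 = 162
g[15] = 3×max(12,81) = 3×81 = 243
g[16] = 2×max(14,162) = 2×162 = 324
g[17] = 2×max(15,243) = 2×243 = 486
g[18] = 3×max(15,243) = 3×243 = 729
g[19] = 2×max(17,486) = 2×486 = 972
g[20] = 2×max(18,729) = 2×729 = 1458
One optimal split: 3 + 3 + 3 + 3 + 3 + 3 + 2; product 3×3×3×3×3×3×2 = 1458.

1458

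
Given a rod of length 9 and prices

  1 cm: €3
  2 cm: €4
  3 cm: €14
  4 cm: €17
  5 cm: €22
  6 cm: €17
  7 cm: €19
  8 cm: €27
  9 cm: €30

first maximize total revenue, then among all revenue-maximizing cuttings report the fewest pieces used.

Build r[k] bottom-up: r[k] = max over allowed piece i of (p[i] + r[k−i]).
r[1] = 3
r[2] = 6  (first piece 1, then r[1]=3)
r[3] = 14
r[4] = 17  (first piece 1, then r[3]=14)
r[5] = 22
r[6] = 28  (first piece 3, then r[3]=14)
r[7] = 31  (first piece 1, then r[6]=28)
r[8] = 36  (first piece 3, then r[5]=22)
r[9] = 42  (first piece 3, then r[6]=28)
Maximum revenue is €42.
Now minimize piece count subject to staying optimal: for each k, pieces[k] = 1 + min over i with p[i]+r[k−i]=r[k] of pieces[k−i].
pieces[6] = 2
pieces[7] = 2
pieces[8] = 2
pieces[9] = 3

3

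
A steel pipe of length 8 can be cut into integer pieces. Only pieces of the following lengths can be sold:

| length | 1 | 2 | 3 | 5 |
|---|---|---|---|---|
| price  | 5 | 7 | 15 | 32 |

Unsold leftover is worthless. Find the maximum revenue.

47

Let f[k] be the best obtainable value from length k. For each k, try every first piece i and keep the best of price[i] + f[k−i].
f[1] = 5
f[2] = max(5+5, 7+0) = 10
f[3] = max(5+10, 7+5, 15+0) = 15
f[4] = max(5+15, 7+10, 15+5) = 20
f[5] = max(5+20, 7+15, 15+10, 32+0) = 32
f[6] = max(5+32, 7+20, 15+15, 32+5) = 37
f[7] = max(5+37, 7+32, 15+20, 32+10) = 42
f[8] = max(5+42, 7+37, 15+32, 32+15) = 47
One optimal cutting: 5 + 1 + 1 + 1 → $47.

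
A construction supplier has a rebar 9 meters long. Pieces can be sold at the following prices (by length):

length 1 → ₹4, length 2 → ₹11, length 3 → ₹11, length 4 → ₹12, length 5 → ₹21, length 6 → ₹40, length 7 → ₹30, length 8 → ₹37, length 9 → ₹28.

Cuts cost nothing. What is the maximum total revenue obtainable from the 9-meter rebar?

55

Build r[k] bottom-up: r[k] = max over allowed piece i of (p[i] + r[k−i]).
r[1] = 4
r[2] = max(4+4, 11+0) = 11
r[3] = max(4+11, 11+4, 11+0) = 15
r[4] = max(4+15, 11+11, 11+4, 12+0) = 22
r[5] = max(4+22, 11+15, 11+11, 12+4, 21+0) = 26
r[6] = max(4+26, 11+22, 11+15, 12+11, 21+4, 40+0) = 40
r[7] = max(4+40, 11+26, 11+22, …, 40+4, 30+0) = 44
r[8] = max(4+44, 11+40, 11+26, …, 30+4, 37+0) = 51
r[9] = max(4+51, 11+44, 11+40, …, 37+4, 28+0) = 55
One optimal cutting: 6 + 2 + 1 → ₹40 + ₹11 + ₹4 = ₹55.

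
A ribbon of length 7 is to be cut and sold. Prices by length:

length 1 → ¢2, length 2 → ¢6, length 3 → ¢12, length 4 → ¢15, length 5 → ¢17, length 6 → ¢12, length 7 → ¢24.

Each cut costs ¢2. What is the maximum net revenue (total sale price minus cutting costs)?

25

Let v[k] be the best obtainable value from length k. For each k, try every first piece i and keep the best of price[i] + v[k−i] minus the 2 cut fee when i<k.
v[1] = 2
v[2] = 6
v[3] = 12
v[4] = 15
v[5] = 17
v[6] = 22  (first piece 3, then v[3]=12)
v[7] = 25  (first piece 3, then v[4]=15)
One optimal plan: pieces 4 + 3 (1 cut) → ¢27 − ¢2 = ¢25.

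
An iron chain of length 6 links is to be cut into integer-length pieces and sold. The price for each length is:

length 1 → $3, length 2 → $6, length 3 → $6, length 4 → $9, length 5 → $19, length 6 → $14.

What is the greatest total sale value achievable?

Let v[k] be the best obtainable value from length k. For each k, try every first piece i and keep the best of price[i] + v[k−i].
v[1] = 3
v[2] = 6  (first piece 1, then v[1]=3)
v[3] = 9  (first piece 1, then v[2]=6)
v[4] = 12  (first piece 1, then v[3]=9)
v[5] = 19
v[6] = 22  (first piece 1, then v[5]=19)
One optimal cutting: 5 + 1 → $19 + $3 = $22.

22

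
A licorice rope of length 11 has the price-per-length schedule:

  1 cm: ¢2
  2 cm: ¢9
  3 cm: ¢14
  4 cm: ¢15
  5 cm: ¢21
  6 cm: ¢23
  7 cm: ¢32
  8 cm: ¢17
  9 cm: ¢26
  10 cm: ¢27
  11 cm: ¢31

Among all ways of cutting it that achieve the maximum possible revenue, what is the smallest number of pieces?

4

Build r[k] bottom-up: r[k] = max over allowed piece i of (p[i] + r[k−i]).
r[1] = 2
r[2] = max(2+2, 9+0) = 9
r[3] = max(2+9, 9+2, 14+0) = 14
r[4] = max(2+14, 9+9, 14+2, 15+0) = 18
r[5] = max(2+18, 9+14, 14+9, 15+2, 21+0) = 23
r[6] = max(2+23, 9+18, 14+14, 15+9, 21+2, 23+0) = 28
r[7] = max(2+28, 9+23, 14+18, …, 23+2, 32+0) = 32
r[8] = max(2+32, 9+28, 14+23, …, 32+2, 17+0) = 37
r[9] = max(2+37, 9+32, 14+28, …, 17+2, 26+0) = 42
r[10] = max(2+42, 9+37, 14+32, …, 26+2, 27+0) = 46
r[11] = max(2+46, 9+42, 14+37, …, 27+2, 31+0) = 51
Maximum revenue is ¢51.
Now minimize piece count subject to staying optimal: for each k, pieces[k] = 1 + min over i with p[i]+r[k−i]=r[k] of pieces[k−i].
pieces[8] = 3
pieces[9] = 3
pieces[10] = 2
pieces[11] = 4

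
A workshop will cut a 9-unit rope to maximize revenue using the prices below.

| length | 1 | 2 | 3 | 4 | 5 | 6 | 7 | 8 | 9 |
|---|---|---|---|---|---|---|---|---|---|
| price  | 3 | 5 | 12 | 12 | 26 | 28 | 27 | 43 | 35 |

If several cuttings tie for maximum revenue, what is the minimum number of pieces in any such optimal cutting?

Consider every possible first cut. r[k] is the best of p[i]+r[k−i] over all sellable i≤k.
r[1] = 3
r[2] = max(3+3, 5+0) = 6
r[3] = max(3+6, 5+3, 12+0) = 12
r[4] = max(3+12, 5+6, 12+3, 12+0) = 15
r[5] = max(3+15, 5+12, 12+6, 12+3, 26+0) = 26
r[6] = max(3+26, 5+15, 12+12, 12+6, 26+3, 28+0) = 29
r[7] = max(3+29, 5+26, 12+15, …, 28+3, 27+0) = 32
r[8] = max(3+32, 5+29, 12+26, …, 27+3, 43+0) = 43
r[9] = max(3+43, 5+32, 12+29, …, 43+3, 35+0) = 46
Maximum revenue is 46.
Now minimize piece count subject to staying optimal: for each k, pieces[k] = 1 + min over i with p[i]+r[k−i]=r[k] of pieces[k−i].
pieces[6] = 2
pieces[7] = 3
pieces[8] = 1
pieces[9] = 2

2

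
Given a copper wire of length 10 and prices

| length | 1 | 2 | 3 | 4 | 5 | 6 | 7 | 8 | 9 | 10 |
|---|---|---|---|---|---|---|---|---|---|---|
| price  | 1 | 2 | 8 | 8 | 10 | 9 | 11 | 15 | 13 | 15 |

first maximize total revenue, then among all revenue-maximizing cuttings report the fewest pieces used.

4

Let r[k] be the best obtainable value from length k. For each k, try every first piece i and keep the best of price[i] + r[k−i].
r[1] = 1
r[2] = 2  (first piece 1, then r[1]=1)
r[3] = 8
r[4] = 9  (first piece 1, then r[3]=8)
r[5] = 10  (first piece 1, then r[4]=9)
r[6] = 16  (first piece 3, then r[3]=8)
r[7] = 17  (first piece 1, then r[6]=16)
r[8] = 18  (first piece 1, then r[7]=17)
r[9] = 24  (first piece 3, then r[6]=16)
r[10] = 25  (first piece 1, then r[9]=24)
Maximum revenue is €25.
Now minimize piece count subject to staying optimal: for each k, pieces[k] = 1 + min over i with p[i]+r[k−i]=r[k] of pieces[k−i].
pieces[7] = 3
pieces[8] = 2
pieces[9] = 3
pieces[10] = 4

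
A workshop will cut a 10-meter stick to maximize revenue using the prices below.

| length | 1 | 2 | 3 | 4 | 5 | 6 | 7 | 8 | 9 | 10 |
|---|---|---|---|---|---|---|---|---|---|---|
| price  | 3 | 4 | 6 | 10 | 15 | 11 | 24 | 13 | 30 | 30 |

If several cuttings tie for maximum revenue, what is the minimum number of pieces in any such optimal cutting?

Build r[k] bottom-up: r[k] = max over allowed piece i of (p[i] + r[k−i]).
r[1] = 3
r[2] = max(3+3, 4+0) = 6
r[3] = max(3+6, 4+3, 6+0) = 9
r[4] = max(3+9, 4+6, 6+3, 10+0) = 12
r[5] = max(3+12, 4+9, 6+6, 10+3, 15+0) = 15
r[6] = max(3+15, 4+12, 6+9, 10+6, 15+3, 11+0) = 18
r[7] = max(3+18, 4+15, 6+12, …, 11+3, 24+0) = 24
r[8] = max(3+24, 4+18, 6+15, …, 24+3, 13+0) = 27
r[9] = max(3+27, 4+24, 6+18, …, 13+3, 30+0) = 30
r[10] = max(3+30, 4+27, 6+24, …, 30+3, 30+0) = 33
Maximum revenue is €33.
Now minimize piece count subject to staying optimal: for each k, pieces[k] = 1 + min over i with p[i]+r[k−i]=r[k] of pieces[k−i].
pieces[7] = 1
pieces[8] = 2
pieces[9] = 1
pieces[10] = 2

2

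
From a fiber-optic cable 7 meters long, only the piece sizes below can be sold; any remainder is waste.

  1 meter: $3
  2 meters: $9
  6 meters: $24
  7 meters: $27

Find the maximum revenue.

30

Consider every possible first cut. best[k] is the best of p[i]+best[k−i] over all sellable i≤k.
best[1] = 3
best[2] = max(3+3, 9+0) = 9
best[3] = max(3+9, 9+3) = 12
best[4] = max(3+12, 9+9) = 18
best[5] = max(3+18, 9+12) = 21
best[6] = max(3+21, 9+18, 24+0) = 27
best[7] = max(3+27, 9+21, 24+3, 27+0) = 30
One optimal cutting: 2 + 2 + 2 + 1 → $30.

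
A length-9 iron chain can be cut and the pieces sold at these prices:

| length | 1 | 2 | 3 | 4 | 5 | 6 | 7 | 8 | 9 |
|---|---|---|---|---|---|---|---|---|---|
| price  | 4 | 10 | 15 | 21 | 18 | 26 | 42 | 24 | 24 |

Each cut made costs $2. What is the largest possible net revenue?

50

Consider every possible first cut. r[k] is the best of p[i]+r[k−i] over all sellable i≤k, charging 2 whenever i<k.
r[1] = 4
r[2] = 10
r[3] = 15
r[4] = 21
r[5] = 23  (first piece 1, then r[4]=21)
r[6] = 29  (first piece 2, then r[4]=21)
r[7] = 42
r[8] = 44  (first piece 1, then r[7]=42)
r[9] = 50  (first piece 2, then r[7]=42)
One optimal plan: pieces 7 + 2 (1 cut) → $52 − $2 = $50.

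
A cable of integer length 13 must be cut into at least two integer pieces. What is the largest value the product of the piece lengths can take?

108

Define g[k] = max over 1≤i<k of i · max(k−i, g[k−i]); the inner max lets the remainder stay uncut if that's better.
g[2] = 1·max(1,0) = 1·1 = 1
g[3] = max(1·2, 2·1) = 2
g[4] = max(1·3, 2·2, 3·1) = 4
g[5] = max(1·4, 2·3, 3·2, 4·1) = 6
g[6] = max(1·6, 2·4, 3·3, 4·2, 5·1) = 9
g[7] = max(1·9, 2·6, 3·4, 4·3, 5·2, 6·1) = 12
g[8] = max(1·12, 2·9, 3·6, …, 6·2, 7·1) = 18
g[9] = max(1·18, 2·12, 3·9, …, 7·2, 8·1) = 27
g[10] = max(1·27, 2·18, 3·12, …, 8·2, 9·1) = 36
g[11] = max(1·36, 2·27, 3·18, …, 9·2, 10·1) = 54
g[12] = max(1·54, 2·36, 3·27, …, 10·2, 11·1) = 81
g[13] = max(1·81, 2·54, 3·36, …, 11·2, 12·1) = 108
One optimal split: 3 + 3 + 3 + 2 + 2; product 3·3·3·2·2 = 108.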